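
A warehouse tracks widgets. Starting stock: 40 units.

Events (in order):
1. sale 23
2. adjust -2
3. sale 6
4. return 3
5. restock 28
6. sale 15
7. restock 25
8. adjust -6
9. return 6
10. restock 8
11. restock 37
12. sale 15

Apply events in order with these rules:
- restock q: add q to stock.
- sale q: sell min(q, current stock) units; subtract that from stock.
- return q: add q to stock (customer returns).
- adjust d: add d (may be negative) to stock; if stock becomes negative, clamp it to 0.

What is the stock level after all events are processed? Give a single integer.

Answer: 80

Derivation:
Processing events:
Start: stock = 40
  Event 1 (sale 23): sell min(23,40)=23. stock: 40 - 23 = 17. total_sold = 23
  Event 2 (adjust -2): 17 + -2 = 15
  Event 3 (sale 6): sell min(6,15)=6. stock: 15 - 6 = 9. total_sold = 29
  Event 4 (return 3): 9 + 3 = 12
  Event 5 (restock 28): 12 + 28 = 40
  Event 6 (sale 15): sell min(15,40)=15. stock: 40 - 15 = 25. total_sold = 44
  Event 7 (restock 25): 25 + 25 = 50
  Event 8 (adjust -6): 50 + -6 = 44
  Event 9 (return 6): 44 + 6 = 50
  Event 10 (restock 8): 50 + 8 = 58
  Event 11 (restock 37): 58 + 37 = 95
  Event 12 (sale 15): sell min(15,95)=15. stock: 95 - 15 = 80. total_sold = 59
Final: stock = 80, total_sold = 59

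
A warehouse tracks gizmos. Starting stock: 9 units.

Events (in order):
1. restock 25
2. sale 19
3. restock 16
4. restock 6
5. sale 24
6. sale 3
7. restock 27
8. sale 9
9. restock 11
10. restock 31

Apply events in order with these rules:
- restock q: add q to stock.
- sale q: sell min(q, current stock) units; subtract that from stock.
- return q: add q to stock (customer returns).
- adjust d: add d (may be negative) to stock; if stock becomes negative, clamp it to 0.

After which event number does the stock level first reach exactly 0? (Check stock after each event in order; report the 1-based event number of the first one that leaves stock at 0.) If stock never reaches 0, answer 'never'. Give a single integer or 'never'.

Answer: never

Derivation:
Processing events:
Start: stock = 9
  Event 1 (restock 25): 9 + 25 = 34
  Event 2 (sale 19): sell min(19,34)=19. stock: 34 - 19 = 15. total_sold = 19
  Event 3 (restock 16): 15 + 16 = 31
  Event 4 (restock 6): 31 + 6 = 37
  Event 5 (sale 24): sell min(24,37)=24. stock: 37 - 24 = 13. total_sold = 43
  Event 6 (sale 3): sell min(3,13)=3. stock: 13 - 3 = 10. total_sold = 46
  Event 7 (restock 27): 10 + 27 = 37
  Event 8 (sale 9): sell min(9,37)=9. stock: 37 - 9 = 28. total_sold = 55
  Event 9 (restock 11): 28 + 11 = 39
  Event 10 (restock 31): 39 + 31 = 70
Final: stock = 70, total_sold = 55

Stock never reaches 0.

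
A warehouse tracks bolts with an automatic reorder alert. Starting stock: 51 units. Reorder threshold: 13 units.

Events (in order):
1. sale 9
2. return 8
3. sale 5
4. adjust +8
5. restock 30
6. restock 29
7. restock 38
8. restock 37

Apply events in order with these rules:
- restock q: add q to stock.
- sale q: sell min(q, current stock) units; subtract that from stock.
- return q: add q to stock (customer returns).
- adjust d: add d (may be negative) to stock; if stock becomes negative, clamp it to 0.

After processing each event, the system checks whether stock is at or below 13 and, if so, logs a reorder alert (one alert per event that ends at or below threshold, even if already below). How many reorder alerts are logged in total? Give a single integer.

Answer: 0

Derivation:
Processing events:
Start: stock = 51
  Event 1 (sale 9): sell min(9,51)=9. stock: 51 - 9 = 42. total_sold = 9
  Event 2 (return 8): 42 + 8 = 50
  Event 3 (sale 5): sell min(5,50)=5. stock: 50 - 5 = 45. total_sold = 14
  Event 4 (adjust +8): 45 + 8 = 53
  Event 5 (restock 30): 53 + 30 = 83
  Event 6 (restock 29): 83 + 29 = 112
  Event 7 (restock 38): 112 + 38 = 150
  Event 8 (restock 37): 150 + 37 = 187
Final: stock = 187, total_sold = 14

Checking against threshold 13:
  After event 1: stock=42 > 13
  After event 2: stock=50 > 13
  After event 3: stock=45 > 13
  After event 4: stock=53 > 13
  After event 5: stock=83 > 13
  After event 6: stock=112 > 13
  After event 7: stock=150 > 13
  After event 8: stock=187 > 13
Alert events: []. Count = 0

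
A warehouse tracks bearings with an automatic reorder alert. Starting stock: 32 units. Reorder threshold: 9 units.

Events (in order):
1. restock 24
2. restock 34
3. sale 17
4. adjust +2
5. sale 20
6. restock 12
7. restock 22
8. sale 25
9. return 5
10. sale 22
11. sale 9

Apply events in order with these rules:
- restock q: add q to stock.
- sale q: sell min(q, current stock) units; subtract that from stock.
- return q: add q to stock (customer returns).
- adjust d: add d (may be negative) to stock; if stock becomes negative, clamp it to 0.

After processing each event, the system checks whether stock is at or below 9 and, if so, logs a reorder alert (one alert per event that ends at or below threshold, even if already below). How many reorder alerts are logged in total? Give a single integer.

Answer: 0

Derivation:
Processing events:
Start: stock = 32
  Event 1 (restock 24): 32 + 24 = 56
  Event 2 (restock 34): 56 + 34 = 90
  Event 3 (sale 17): sell min(17,90)=17. stock: 90 - 17 = 73. total_sold = 17
  Event 4 (adjust +2): 73 + 2 = 75
  Event 5 (sale 20): sell min(20,75)=20. stock: 75 - 20 = 55. total_sold = 37
  Event 6 (restock 12): 55 + 12 = 67
  Event 7 (restock 22): 67 + 22 = 89
  Event 8 (sale 25): sell min(25,89)=25. stock: 89 - 25 = 64. total_sold = 62
  Event 9 (return 5): 64 + 5 = 69
  Event 10 (sale 22): sell min(22,69)=22. stock: 69 - 22 = 47. total_sold = 84
  Event 11 (sale 9): sell min(9,47)=9. stock: 47 - 9 = 38. total_sold = 93
Final: stock = 38, total_sold = 93

Checking against threshold 9:
  After event 1: stock=56 > 9
  After event 2: stock=90 > 9
  After event 3: stock=73 > 9
  After event 4: stock=75 > 9
  After event 5: stock=55 > 9
  After event 6: stock=67 > 9
  After event 7: stock=89 > 9
  After event 8: stock=64 > 9
  After event 9: stock=69 > 9
  After event 10: stock=47 > 9
  After event 11: stock=38 > 9
Alert events: []. Count = 0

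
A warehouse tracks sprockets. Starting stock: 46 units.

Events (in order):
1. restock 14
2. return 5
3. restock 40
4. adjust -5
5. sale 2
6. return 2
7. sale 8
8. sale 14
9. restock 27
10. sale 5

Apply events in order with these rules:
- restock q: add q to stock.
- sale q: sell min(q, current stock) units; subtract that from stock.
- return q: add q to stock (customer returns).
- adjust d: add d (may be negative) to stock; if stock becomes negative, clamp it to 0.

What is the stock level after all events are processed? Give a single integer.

Processing events:
Start: stock = 46
  Event 1 (restock 14): 46 + 14 = 60
  Event 2 (return 5): 60 + 5 = 65
  Event 3 (restock 40): 65 + 40 = 105
  Event 4 (adjust -5): 105 + -5 = 100
  Event 5 (sale 2): sell min(2,100)=2. stock: 100 - 2 = 98. total_sold = 2
  Event 6 (return 2): 98 + 2 = 100
  Event 7 (sale 8): sell min(8,100)=8. stock: 100 - 8 = 92. total_sold = 10
  Event 8 (sale 14): sell min(14,92)=14. stock: 92 - 14 = 78. total_sold = 24
  Event 9 (restock 27): 78 + 27 = 105
  Event 10 (sale 5): sell min(5,105)=5. stock: 105 - 5 = 100. total_sold = 29
Final: stock = 100, total_sold = 29

Answer: 100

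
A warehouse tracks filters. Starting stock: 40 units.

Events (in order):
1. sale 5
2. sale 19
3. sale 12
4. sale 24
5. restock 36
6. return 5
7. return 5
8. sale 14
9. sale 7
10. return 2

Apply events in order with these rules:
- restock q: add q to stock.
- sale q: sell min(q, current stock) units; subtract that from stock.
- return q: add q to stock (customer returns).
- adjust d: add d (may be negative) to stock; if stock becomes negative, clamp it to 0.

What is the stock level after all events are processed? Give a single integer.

Answer: 27

Derivation:
Processing events:
Start: stock = 40
  Event 1 (sale 5): sell min(5,40)=5. stock: 40 - 5 = 35. total_sold = 5
  Event 2 (sale 19): sell min(19,35)=19. stock: 35 - 19 = 16. total_sold = 24
  Event 3 (sale 12): sell min(12,16)=12. stock: 16 - 12 = 4. total_sold = 36
  Event 4 (sale 24): sell min(24,4)=4. stock: 4 - 4 = 0. total_sold = 40
  Event 5 (restock 36): 0 + 36 = 36
  Event 6 (return 5): 36 + 5 = 41
  Event 7 (return 5): 41 + 5 = 46
  Event 8 (sale 14): sell min(14,46)=14. stock: 46 - 14 = 32. total_sold = 54
  Event 9 (sale 7): sell min(7,32)=7. stock: 32 - 7 = 25. total_sold = 61
  Event 10 (return 2): 25 + 2 = 27
Final: stock = 27, total_sold = 61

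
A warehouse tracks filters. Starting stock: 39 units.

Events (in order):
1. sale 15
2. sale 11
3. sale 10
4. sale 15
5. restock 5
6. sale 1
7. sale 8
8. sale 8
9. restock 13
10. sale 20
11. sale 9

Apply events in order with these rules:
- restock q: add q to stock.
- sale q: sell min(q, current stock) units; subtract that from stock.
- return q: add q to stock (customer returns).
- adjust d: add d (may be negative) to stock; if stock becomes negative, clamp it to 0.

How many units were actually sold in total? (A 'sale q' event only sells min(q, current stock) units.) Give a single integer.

Answer: 57

Derivation:
Processing events:
Start: stock = 39
  Event 1 (sale 15): sell min(15,39)=15. stock: 39 - 15 = 24. total_sold = 15
  Event 2 (sale 11): sell min(11,24)=11. stock: 24 - 11 = 13. total_sold = 26
  Event 3 (sale 10): sell min(10,13)=10. stock: 13 - 10 = 3. total_sold = 36
  Event 4 (sale 15): sell min(15,3)=3. stock: 3 - 3 = 0. total_sold = 39
  Event 5 (restock 5): 0 + 5 = 5
  Event 6 (sale 1): sell min(1,5)=1. stock: 5 - 1 = 4. total_sold = 40
  Event 7 (sale 8): sell min(8,4)=4. stock: 4 - 4 = 0. total_sold = 44
  Event 8 (sale 8): sell min(8,0)=0. stock: 0 - 0 = 0. total_sold = 44
  Event 9 (restock 13): 0 + 13 = 13
  Event 10 (sale 20): sell min(20,13)=13. stock: 13 - 13 = 0. total_sold = 57
  Event 11 (sale 9): sell min(9,0)=0. stock: 0 - 0 = 0. total_sold = 57
Final: stock = 0, total_sold = 57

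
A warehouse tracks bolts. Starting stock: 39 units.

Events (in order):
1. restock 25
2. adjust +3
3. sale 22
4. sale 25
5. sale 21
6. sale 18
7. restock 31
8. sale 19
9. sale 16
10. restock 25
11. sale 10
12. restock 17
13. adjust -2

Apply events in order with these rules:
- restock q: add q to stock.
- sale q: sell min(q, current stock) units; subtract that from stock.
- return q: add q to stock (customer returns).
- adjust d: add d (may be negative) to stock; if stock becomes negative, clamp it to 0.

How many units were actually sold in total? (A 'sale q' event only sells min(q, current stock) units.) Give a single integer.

Processing events:
Start: stock = 39
  Event 1 (restock 25): 39 + 25 = 64
  Event 2 (adjust +3): 64 + 3 = 67
  Event 3 (sale 22): sell min(22,67)=22. stock: 67 - 22 = 45. total_sold = 22
  Event 4 (sale 25): sell min(25,45)=25. stock: 45 - 25 = 20. total_sold = 47
  Event 5 (sale 21): sell min(21,20)=20. stock: 20 - 20 = 0. total_sold = 67
  Event 6 (sale 18): sell min(18,0)=0. stock: 0 - 0 = 0. total_sold = 67
  Event 7 (restock 31): 0 + 31 = 31
  Event 8 (sale 19): sell min(19,31)=19. stock: 31 - 19 = 12. total_sold = 86
  Event 9 (sale 16): sell min(16,12)=12. stock: 12 - 12 = 0. total_sold = 98
  Event 10 (restock 25): 0 + 25 = 25
  Event 11 (sale 10): sell min(10,25)=10. stock: 25 - 10 = 15. total_sold = 108
  Event 12 (restock 17): 15 + 17 = 32
  Event 13 (adjust -2): 32 + -2 = 30
Final: stock = 30, total_sold = 108

Answer: 108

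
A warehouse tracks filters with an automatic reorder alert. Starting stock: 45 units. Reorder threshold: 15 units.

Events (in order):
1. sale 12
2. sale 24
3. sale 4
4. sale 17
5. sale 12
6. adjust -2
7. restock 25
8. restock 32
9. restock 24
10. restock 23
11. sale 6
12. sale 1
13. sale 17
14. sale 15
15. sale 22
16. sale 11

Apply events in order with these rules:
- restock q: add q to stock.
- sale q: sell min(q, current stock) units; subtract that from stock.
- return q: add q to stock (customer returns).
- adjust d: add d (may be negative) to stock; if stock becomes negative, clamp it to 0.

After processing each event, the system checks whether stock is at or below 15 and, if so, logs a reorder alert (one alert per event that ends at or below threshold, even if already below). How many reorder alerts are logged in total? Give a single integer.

Answer: 5

Derivation:
Processing events:
Start: stock = 45
  Event 1 (sale 12): sell min(12,45)=12. stock: 45 - 12 = 33. total_sold = 12
  Event 2 (sale 24): sell min(24,33)=24. stock: 33 - 24 = 9. total_sold = 36
  Event 3 (sale 4): sell min(4,9)=4. stock: 9 - 4 = 5. total_sold = 40
  Event 4 (sale 17): sell min(17,5)=5. stock: 5 - 5 = 0. total_sold = 45
  Event 5 (sale 12): sell min(12,0)=0. stock: 0 - 0 = 0. total_sold = 45
  Event 6 (adjust -2): 0 + -2 = 0 (clamped to 0)
  Event 7 (restock 25): 0 + 25 = 25
  Event 8 (restock 32): 25 + 32 = 57
  Event 9 (restock 24): 57 + 24 = 81
  Event 10 (restock 23): 81 + 23 = 104
  Event 11 (sale 6): sell min(6,104)=6. stock: 104 - 6 = 98. total_sold = 51
  Event 12 (sale 1): sell min(1,98)=1. stock: 98 - 1 = 97. total_sold = 52
  Event 13 (sale 17): sell min(17,97)=17. stock: 97 - 17 = 80. total_sold = 69
  Event 14 (sale 15): sell min(15,80)=15. stock: 80 - 15 = 65. total_sold = 84
  Event 15 (sale 22): sell min(22,65)=22. stock: 65 - 22 = 43. total_sold = 106
  Event 16 (sale 11): sell min(11,43)=11. stock: 43 - 11 = 32. total_sold = 117
Final: stock = 32, total_sold = 117

Checking against threshold 15:
  After event 1: stock=33 > 15
  After event 2: stock=9 <= 15 -> ALERT
  After event 3: stock=5 <= 15 -> ALERT
  After event 4: stock=0 <= 15 -> ALERT
  After event 5: stock=0 <= 15 -> ALERT
  After event 6: stock=0 <= 15 -> ALERT
  After event 7: stock=25 > 15
  After event 8: stock=57 > 15
  After event 9: stock=81 > 15
  After event 10: stock=104 > 15
  After event 11: stock=98 > 15
  After event 12: stock=97 > 15
  After event 13: stock=80 > 15
  After event 14: stock=65 > 15
  After event 15: stock=43 > 15
  After event 16: stock=32 > 15
Alert events: [2, 3, 4, 5, 6]. Count = 5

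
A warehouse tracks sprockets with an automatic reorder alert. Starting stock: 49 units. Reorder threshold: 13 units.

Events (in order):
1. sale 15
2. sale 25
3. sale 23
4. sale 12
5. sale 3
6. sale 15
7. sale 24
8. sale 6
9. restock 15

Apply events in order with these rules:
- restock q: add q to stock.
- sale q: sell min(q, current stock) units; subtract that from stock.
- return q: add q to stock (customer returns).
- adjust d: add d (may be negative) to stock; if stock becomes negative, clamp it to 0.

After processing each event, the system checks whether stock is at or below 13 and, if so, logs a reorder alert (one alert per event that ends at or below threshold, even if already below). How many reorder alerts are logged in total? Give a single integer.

Answer: 7

Derivation:
Processing events:
Start: stock = 49
  Event 1 (sale 15): sell min(15,49)=15. stock: 49 - 15 = 34. total_sold = 15
  Event 2 (sale 25): sell min(25,34)=25. stock: 34 - 25 = 9. total_sold = 40
  Event 3 (sale 23): sell min(23,9)=9. stock: 9 - 9 = 0. total_sold = 49
  Event 4 (sale 12): sell min(12,0)=0. stock: 0 - 0 = 0. total_sold = 49
  Event 5 (sale 3): sell min(3,0)=0. stock: 0 - 0 = 0. total_sold = 49
  Event 6 (sale 15): sell min(15,0)=0. stock: 0 - 0 = 0. total_sold = 49
  Event 7 (sale 24): sell min(24,0)=0. stock: 0 - 0 = 0. total_sold = 49
  Event 8 (sale 6): sell min(6,0)=0. stock: 0 - 0 = 0. total_sold = 49
  Event 9 (restock 15): 0 + 15 = 15
Final: stock = 15, total_sold = 49

Checking against threshold 13:
  After event 1: stock=34 > 13
  After event 2: stock=9 <= 13 -> ALERT
  After event 3: stock=0 <= 13 -> ALERT
  After event 4: stock=0 <= 13 -> ALERT
  After event 5: stock=0 <= 13 -> ALERT
  After event 6: stock=0 <= 13 -> ALERT
  After event 7: stock=0 <= 13 -> ALERT
  After event 8: stock=0 <= 13 -> ALERT
  After event 9: stock=15 > 13
Alert events: [2, 3, 4, 5, 6, 7, 8]. Count = 7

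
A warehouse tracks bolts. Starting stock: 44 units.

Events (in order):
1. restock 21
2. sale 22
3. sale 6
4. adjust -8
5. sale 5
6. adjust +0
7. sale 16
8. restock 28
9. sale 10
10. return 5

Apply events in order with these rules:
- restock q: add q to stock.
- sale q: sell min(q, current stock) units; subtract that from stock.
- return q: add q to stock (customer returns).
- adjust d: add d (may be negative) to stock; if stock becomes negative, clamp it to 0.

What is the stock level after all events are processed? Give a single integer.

Processing events:
Start: stock = 44
  Event 1 (restock 21): 44 + 21 = 65
  Event 2 (sale 22): sell min(22,65)=22. stock: 65 - 22 = 43. total_sold = 22
  Event 3 (sale 6): sell min(6,43)=6. stock: 43 - 6 = 37. total_sold = 28
  Event 4 (adjust -8): 37 + -8 = 29
  Event 5 (sale 5): sell min(5,29)=5. stock: 29 - 5 = 24. total_sold = 33
  Event 6 (adjust +0): 24 + 0 = 24
  Event 7 (sale 16): sell min(16,24)=16. stock: 24 - 16 = 8. total_sold = 49
  Event 8 (restock 28): 8 + 28 = 36
  Event 9 (sale 10): sell min(10,36)=10. stock: 36 - 10 = 26. total_sold = 59
  Event 10 (return 5): 26 + 5 = 31
Final: stock = 31, total_sold = 59

Answer: 31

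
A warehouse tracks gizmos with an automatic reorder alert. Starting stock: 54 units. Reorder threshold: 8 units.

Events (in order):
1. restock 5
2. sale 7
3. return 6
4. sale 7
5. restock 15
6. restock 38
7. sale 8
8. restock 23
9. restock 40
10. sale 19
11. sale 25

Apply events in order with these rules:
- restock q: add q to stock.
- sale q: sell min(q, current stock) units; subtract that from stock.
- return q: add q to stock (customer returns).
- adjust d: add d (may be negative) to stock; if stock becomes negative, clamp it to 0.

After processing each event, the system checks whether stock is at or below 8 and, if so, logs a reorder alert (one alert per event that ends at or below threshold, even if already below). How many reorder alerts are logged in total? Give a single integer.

Processing events:
Start: stock = 54
  Event 1 (restock 5): 54 + 5 = 59
  Event 2 (sale 7): sell min(7,59)=7. stock: 59 - 7 = 52. total_sold = 7
  Event 3 (return 6): 52 + 6 = 58
  Event 4 (sale 7): sell min(7,58)=7. stock: 58 - 7 = 51. total_sold = 14
  Event 5 (restock 15): 51 + 15 = 66
  Event 6 (restock 38): 66 + 38 = 104
  Event 7 (sale 8): sell min(8,104)=8. stock: 104 - 8 = 96. total_sold = 22
  Event 8 (restock 23): 96 + 23 = 119
  Event 9 (restock 40): 119 + 40 = 159
  Event 10 (sale 19): sell min(19,159)=19. stock: 159 - 19 = 140. total_sold = 41
  Event 11 (sale 25): sell min(25,140)=25. stock: 140 - 25 = 115. total_sold = 66
Final: stock = 115, total_sold = 66

Checking against threshold 8:
  After event 1: stock=59 > 8
  After event 2: stock=52 > 8
  After event 3: stock=58 > 8
  After event 4: stock=51 > 8
  After event 5: stock=66 > 8
  After event 6: stock=104 > 8
  After event 7: stock=96 > 8
  After event 8: stock=119 > 8
  After event 9: stock=159 > 8
  After event 10: stock=140 > 8
  After event 11: stock=115 > 8
Alert events: []. Count = 0

Answer: 0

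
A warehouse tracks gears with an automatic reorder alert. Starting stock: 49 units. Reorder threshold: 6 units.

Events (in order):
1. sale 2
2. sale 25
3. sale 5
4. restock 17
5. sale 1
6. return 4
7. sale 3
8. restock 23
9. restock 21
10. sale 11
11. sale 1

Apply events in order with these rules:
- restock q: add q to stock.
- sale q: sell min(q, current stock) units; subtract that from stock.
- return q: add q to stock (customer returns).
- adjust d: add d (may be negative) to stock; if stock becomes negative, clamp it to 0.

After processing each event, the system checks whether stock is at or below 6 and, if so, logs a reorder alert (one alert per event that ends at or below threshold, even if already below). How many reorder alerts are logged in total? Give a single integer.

Processing events:
Start: stock = 49
  Event 1 (sale 2): sell min(2,49)=2. stock: 49 - 2 = 47. total_sold = 2
  Event 2 (sale 25): sell min(25,47)=25. stock: 47 - 25 = 22. total_sold = 27
  Event 3 (sale 5): sell min(5,22)=5. stock: 22 - 5 = 17. total_sold = 32
  Event 4 (restock 17): 17 + 17 = 34
  Event 5 (sale 1): sell min(1,34)=1. stock: 34 - 1 = 33. total_sold = 33
  Event 6 (return 4): 33 + 4 = 37
  Event 7 (sale 3): sell min(3,37)=3. stock: 37 - 3 = 34. total_sold = 36
  Event 8 (restock 23): 34 + 23 = 57
  Event 9 (restock 21): 57 + 21 = 78
  Event 10 (sale 11): sell min(11,78)=11. stock: 78 - 11 = 67. total_sold = 47
  Event 11 (sale 1): sell min(1,67)=1. stock: 67 - 1 = 66. total_sold = 48
Final: stock = 66, total_sold = 48

Checking against threshold 6:
  After event 1: stock=47 > 6
  After event 2: stock=22 > 6
  After event 3: stock=17 > 6
  After event 4: stock=34 > 6
  After event 5: stock=33 > 6
  After event 6: stock=37 > 6
  After event 7: stock=34 > 6
  After event 8: stock=57 > 6
  After event 9: stock=78 > 6
  After event 10: stock=67 > 6
  After event 11: stock=66 > 6
Alert events: []. Count = 0

Answer: 0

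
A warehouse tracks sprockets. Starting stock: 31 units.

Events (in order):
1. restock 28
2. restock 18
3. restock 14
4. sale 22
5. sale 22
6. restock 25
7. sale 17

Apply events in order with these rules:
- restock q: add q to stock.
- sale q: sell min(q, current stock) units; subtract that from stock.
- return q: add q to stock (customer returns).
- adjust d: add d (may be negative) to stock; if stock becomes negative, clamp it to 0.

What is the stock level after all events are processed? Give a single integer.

Processing events:
Start: stock = 31
  Event 1 (restock 28): 31 + 28 = 59
  Event 2 (restock 18): 59 + 18 = 77
  Event 3 (restock 14): 77 + 14 = 91
  Event 4 (sale 22): sell min(22,91)=22. stock: 91 - 22 = 69. total_sold = 22
  Event 5 (sale 22): sell min(22,69)=22. stock: 69 - 22 = 47. total_sold = 44
  Event 6 (restock 25): 47 + 25 = 72
  Event 7 (sale 17): sell min(17,72)=17. stock: 72 - 17 = 55. total_sold = 61
Final: stock = 55, total_sold = 61

Answer: 55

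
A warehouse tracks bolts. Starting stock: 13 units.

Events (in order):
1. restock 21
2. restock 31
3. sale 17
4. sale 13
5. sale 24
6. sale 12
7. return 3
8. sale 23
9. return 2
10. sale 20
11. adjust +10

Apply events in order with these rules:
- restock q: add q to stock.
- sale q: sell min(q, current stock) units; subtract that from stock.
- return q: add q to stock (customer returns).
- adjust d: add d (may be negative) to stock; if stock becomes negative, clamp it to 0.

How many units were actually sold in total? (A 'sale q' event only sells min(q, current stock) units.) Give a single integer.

Answer: 70

Derivation:
Processing events:
Start: stock = 13
  Event 1 (restock 21): 13 + 21 = 34
  Event 2 (restock 31): 34 + 31 = 65
  Event 3 (sale 17): sell min(17,65)=17. stock: 65 - 17 = 48. total_sold = 17
  Event 4 (sale 13): sell min(13,48)=13. stock: 48 - 13 = 35. total_sold = 30
  Event 5 (sale 24): sell min(24,35)=24. stock: 35 - 24 = 11. total_sold = 54
  Event 6 (sale 12): sell min(12,11)=11. stock: 11 - 11 = 0. total_sold = 65
  Event 7 (return 3): 0 + 3 = 3
  Event 8 (sale 23): sell min(23,3)=3. stock: 3 - 3 = 0. total_sold = 68
  Event 9 (return 2): 0 + 2 = 2
  Event 10 (sale 20): sell min(20,2)=2. stock: 2 - 2 = 0. total_sold = 70
  Event 11 (adjust +10): 0 + 10 = 10
Final: stock = 10, total_sold = 70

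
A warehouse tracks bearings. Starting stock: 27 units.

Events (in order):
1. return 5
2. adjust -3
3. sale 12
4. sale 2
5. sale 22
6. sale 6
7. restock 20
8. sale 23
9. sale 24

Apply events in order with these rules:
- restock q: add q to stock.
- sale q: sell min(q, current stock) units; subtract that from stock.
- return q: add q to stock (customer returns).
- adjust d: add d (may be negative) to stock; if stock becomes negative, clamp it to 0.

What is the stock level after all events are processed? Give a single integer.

Answer: 0

Derivation:
Processing events:
Start: stock = 27
  Event 1 (return 5): 27 + 5 = 32
  Event 2 (adjust -3): 32 + -3 = 29
  Event 3 (sale 12): sell min(12,29)=12. stock: 29 - 12 = 17. total_sold = 12
  Event 4 (sale 2): sell min(2,17)=2. stock: 17 - 2 = 15. total_sold = 14
  Event 5 (sale 22): sell min(22,15)=15. stock: 15 - 15 = 0. total_sold = 29
  Event 6 (sale 6): sell min(6,0)=0. stock: 0 - 0 = 0. total_sold = 29
  Event 7 (restock 20): 0 + 20 = 20
  Event 8 (sale 23): sell min(23,20)=20. stock: 20 - 20 = 0. total_sold = 49
  Event 9 (sale 24): sell min(24,0)=0. stock: 0 - 0 = 0. total_sold = 49
Final: stock = 0, total_sold = 49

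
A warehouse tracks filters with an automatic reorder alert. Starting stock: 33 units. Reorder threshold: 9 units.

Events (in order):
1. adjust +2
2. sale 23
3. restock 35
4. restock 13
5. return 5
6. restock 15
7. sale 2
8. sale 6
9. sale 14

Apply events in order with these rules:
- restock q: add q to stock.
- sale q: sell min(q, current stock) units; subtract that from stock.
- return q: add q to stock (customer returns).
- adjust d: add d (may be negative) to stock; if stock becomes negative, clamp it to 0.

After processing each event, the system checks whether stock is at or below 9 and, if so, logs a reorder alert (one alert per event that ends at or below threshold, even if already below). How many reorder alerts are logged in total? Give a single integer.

Answer: 0

Derivation:
Processing events:
Start: stock = 33
  Event 1 (adjust +2): 33 + 2 = 35
  Event 2 (sale 23): sell min(23,35)=23. stock: 35 - 23 = 12. total_sold = 23
  Event 3 (restock 35): 12 + 35 = 47
  Event 4 (restock 13): 47 + 13 = 60
  Event 5 (return 5): 60 + 5 = 65
  Event 6 (restock 15): 65 + 15 = 80
  Event 7 (sale 2): sell min(2,80)=2. stock: 80 - 2 = 78. total_sold = 25
  Event 8 (sale 6): sell min(6,78)=6. stock: 78 - 6 = 72. total_sold = 31
  Event 9 (sale 14): sell min(14,72)=14. stock: 72 - 14 = 58. total_sold = 45
Final: stock = 58, total_sold = 45

Checking against threshold 9:
  After event 1: stock=35 > 9
  After event 2: stock=12 > 9
  After event 3: stock=47 > 9
  After event 4: stock=60 > 9
  After event 5: stock=65 > 9
  After event 6: stock=80 > 9
  After event 7: stock=78 > 9
  After event 8: stock=72 > 9
  After event 9: stock=58 > 9
Alert events: []. Count = 0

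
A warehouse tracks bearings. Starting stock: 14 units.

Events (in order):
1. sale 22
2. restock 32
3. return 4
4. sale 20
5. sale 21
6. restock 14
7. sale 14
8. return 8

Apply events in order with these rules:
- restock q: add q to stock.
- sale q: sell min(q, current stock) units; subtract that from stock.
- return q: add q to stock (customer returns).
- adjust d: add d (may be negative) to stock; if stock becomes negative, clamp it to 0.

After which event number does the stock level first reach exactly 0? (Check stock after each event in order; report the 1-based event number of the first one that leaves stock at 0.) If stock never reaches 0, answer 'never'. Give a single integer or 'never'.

Processing events:
Start: stock = 14
  Event 1 (sale 22): sell min(22,14)=14. stock: 14 - 14 = 0. total_sold = 14
  Event 2 (restock 32): 0 + 32 = 32
  Event 3 (return 4): 32 + 4 = 36
  Event 4 (sale 20): sell min(20,36)=20. stock: 36 - 20 = 16. total_sold = 34
  Event 5 (sale 21): sell min(21,16)=16. stock: 16 - 16 = 0. total_sold = 50
  Event 6 (restock 14): 0 + 14 = 14
  Event 7 (sale 14): sell min(14,14)=14. stock: 14 - 14 = 0. total_sold = 64
  Event 8 (return 8): 0 + 8 = 8
Final: stock = 8, total_sold = 64

First zero at event 1.

Answer: 1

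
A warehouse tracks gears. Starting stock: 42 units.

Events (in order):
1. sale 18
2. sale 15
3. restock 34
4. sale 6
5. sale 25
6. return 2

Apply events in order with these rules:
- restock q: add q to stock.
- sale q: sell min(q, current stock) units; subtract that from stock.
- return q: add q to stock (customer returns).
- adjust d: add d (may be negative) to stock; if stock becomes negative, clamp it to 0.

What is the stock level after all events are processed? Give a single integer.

Processing events:
Start: stock = 42
  Event 1 (sale 18): sell min(18,42)=18. stock: 42 - 18 = 24. total_sold = 18
  Event 2 (sale 15): sell min(15,24)=15. stock: 24 - 15 = 9. total_sold = 33
  Event 3 (restock 34): 9 + 34 = 43
  Event 4 (sale 6): sell min(6,43)=6. stock: 43 - 6 = 37. total_sold = 39
  Event 5 (sale 25): sell min(25,37)=25. stock: 37 - 25 = 12. total_sold = 64
  Event 6 (return 2): 12 + 2 = 14
Final: stock = 14, total_sold = 64

Answer: 14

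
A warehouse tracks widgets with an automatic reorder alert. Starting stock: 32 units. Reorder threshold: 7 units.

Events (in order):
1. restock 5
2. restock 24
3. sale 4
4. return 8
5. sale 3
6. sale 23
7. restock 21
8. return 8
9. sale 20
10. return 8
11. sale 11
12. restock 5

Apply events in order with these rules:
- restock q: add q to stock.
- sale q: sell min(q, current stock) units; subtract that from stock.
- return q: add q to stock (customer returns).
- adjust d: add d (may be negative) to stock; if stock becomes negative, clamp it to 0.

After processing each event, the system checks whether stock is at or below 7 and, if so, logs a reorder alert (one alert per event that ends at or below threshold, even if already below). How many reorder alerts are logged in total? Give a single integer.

Answer: 0

Derivation:
Processing events:
Start: stock = 32
  Event 1 (restock 5): 32 + 5 = 37
  Event 2 (restock 24): 37 + 24 = 61
  Event 3 (sale 4): sell min(4,61)=4. stock: 61 - 4 = 57. total_sold = 4
  Event 4 (return 8): 57 + 8 = 65
  Event 5 (sale 3): sell min(3,65)=3. stock: 65 - 3 = 62. total_sold = 7
  Event 6 (sale 23): sell min(23,62)=23. stock: 62 - 23 = 39. total_sold = 30
  Event 7 (restock 21): 39 + 21 = 60
  Event 8 (return 8): 60 + 8 = 68
  Event 9 (sale 20): sell min(20,68)=20. stock: 68 - 20 = 48. total_sold = 50
  Event 10 (return 8): 48 + 8 = 56
  Event 11 (sale 11): sell min(11,56)=11. stock: 56 - 11 = 45. total_sold = 61
  Event 12 (restock 5): 45 + 5 = 50
Final: stock = 50, total_sold = 61

Checking against threshold 7:
  After event 1: stock=37 > 7
  After event 2: stock=61 > 7
  After event 3: stock=57 > 7
  After event 4: stock=65 > 7
  After event 5: stock=62 > 7
  After event 6: stock=39 > 7
  After event 7: stock=60 > 7
  After event 8: stock=68 > 7
  After event 9: stock=48 > 7
  After event 10: stock=56 > 7
  After event 11: stock=45 > 7
  After event 12: stock=50 > 7
Alert events: []. Count = 0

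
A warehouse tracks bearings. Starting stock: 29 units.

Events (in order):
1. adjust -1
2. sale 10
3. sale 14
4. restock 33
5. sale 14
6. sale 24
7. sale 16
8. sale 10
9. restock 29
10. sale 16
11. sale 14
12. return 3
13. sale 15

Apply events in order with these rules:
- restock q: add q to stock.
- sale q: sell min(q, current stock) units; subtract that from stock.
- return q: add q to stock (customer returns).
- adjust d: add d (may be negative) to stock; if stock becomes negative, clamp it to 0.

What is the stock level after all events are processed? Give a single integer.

Processing events:
Start: stock = 29
  Event 1 (adjust -1): 29 + -1 = 28
  Event 2 (sale 10): sell min(10,28)=10. stock: 28 - 10 = 18. total_sold = 10
  Event 3 (sale 14): sell min(14,18)=14. stock: 18 - 14 = 4. total_sold = 24
  Event 4 (restock 33): 4 + 33 = 37
  Event 5 (sale 14): sell min(14,37)=14. stock: 37 - 14 = 23. total_sold = 38
  Event 6 (sale 24): sell min(24,23)=23. stock: 23 - 23 = 0. total_sold = 61
  Event 7 (sale 16): sell min(16,0)=0. stock: 0 - 0 = 0. total_sold = 61
  Event 8 (sale 10): sell min(10,0)=0. stock: 0 - 0 = 0. total_sold = 61
  Event 9 (restock 29): 0 + 29 = 29
  Event 10 (sale 16): sell min(16,29)=16. stock: 29 - 16 = 13. total_sold = 77
  Event 11 (sale 14): sell min(14,13)=13. stock: 13 - 13 = 0. total_sold = 90
  Event 12 (return 3): 0 + 3 = 3
  Event 13 (sale 15): sell min(15,3)=3. stock: 3 - 3 = 0. total_sold = 93
Final: stock = 0, total_sold = 93

Answer: 0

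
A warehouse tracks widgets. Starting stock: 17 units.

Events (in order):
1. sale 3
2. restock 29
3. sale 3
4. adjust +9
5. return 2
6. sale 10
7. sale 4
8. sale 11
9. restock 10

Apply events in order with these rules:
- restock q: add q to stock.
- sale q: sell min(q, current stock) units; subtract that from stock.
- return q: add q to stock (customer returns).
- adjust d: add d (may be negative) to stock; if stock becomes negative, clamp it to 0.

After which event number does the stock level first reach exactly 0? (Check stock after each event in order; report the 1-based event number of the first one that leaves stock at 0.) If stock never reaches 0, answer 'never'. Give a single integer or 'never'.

Processing events:
Start: stock = 17
  Event 1 (sale 3): sell min(3,17)=3. stock: 17 - 3 = 14. total_sold = 3
  Event 2 (restock 29): 14 + 29 = 43
  Event 3 (sale 3): sell min(3,43)=3. stock: 43 - 3 = 40. total_sold = 6
  Event 4 (adjust +9): 40 + 9 = 49
  Event 5 (return 2): 49 + 2 = 51
  Event 6 (sale 10): sell min(10,51)=10. stock: 51 - 10 = 41. total_sold = 16
  Event 7 (sale 4): sell min(4,41)=4. stock: 41 - 4 = 37. total_sold = 20
  Event 8 (sale 11): sell min(11,37)=11. stock: 37 - 11 = 26. total_sold = 31
  Event 9 (restock 10): 26 + 10 = 36
Final: stock = 36, total_sold = 31

Stock never reaches 0.

Answer: never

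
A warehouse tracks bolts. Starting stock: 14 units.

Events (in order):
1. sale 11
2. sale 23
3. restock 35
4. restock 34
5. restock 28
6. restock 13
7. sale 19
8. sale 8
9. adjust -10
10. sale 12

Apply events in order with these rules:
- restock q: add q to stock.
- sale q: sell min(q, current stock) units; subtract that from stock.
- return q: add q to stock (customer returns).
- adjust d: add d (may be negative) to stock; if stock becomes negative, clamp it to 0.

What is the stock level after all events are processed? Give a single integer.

Answer: 61

Derivation:
Processing events:
Start: stock = 14
  Event 1 (sale 11): sell min(11,14)=11. stock: 14 - 11 = 3. total_sold = 11
  Event 2 (sale 23): sell min(23,3)=3. stock: 3 - 3 = 0. total_sold = 14
  Event 3 (restock 35): 0 + 35 = 35
  Event 4 (restock 34): 35 + 34 = 69
  Event 5 (restock 28): 69 + 28 = 97
  Event 6 (restock 13): 97 + 13 = 110
  Event 7 (sale 19): sell min(19,110)=19. stock: 110 - 19 = 91. total_sold = 33
  Event 8 (sale 8): sell min(8,91)=8. stock: 91 - 8 = 83. total_sold = 41
  Event 9 (adjust -10): 83 + -10 = 73
  Event 10 (sale 12): sell min(12,73)=12. stock: 73 - 12 = 61. total_sold = 53
Final: stock = 61, total_sold = 53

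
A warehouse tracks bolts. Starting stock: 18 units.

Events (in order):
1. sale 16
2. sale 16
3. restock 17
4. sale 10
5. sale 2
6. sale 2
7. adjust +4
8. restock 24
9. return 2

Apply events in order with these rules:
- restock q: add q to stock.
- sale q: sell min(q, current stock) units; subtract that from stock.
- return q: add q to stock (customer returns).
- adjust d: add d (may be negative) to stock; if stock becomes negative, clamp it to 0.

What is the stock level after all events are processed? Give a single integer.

Processing events:
Start: stock = 18
  Event 1 (sale 16): sell min(16,18)=16. stock: 18 - 16 = 2. total_sold = 16
  Event 2 (sale 16): sell min(16,2)=2. stock: 2 - 2 = 0. total_sold = 18
  Event 3 (restock 17): 0 + 17 = 17
  Event 4 (sale 10): sell min(10,17)=10. stock: 17 - 10 = 7. total_sold = 28
  Event 5 (sale 2): sell min(2,7)=2. stock: 7 - 2 = 5. total_sold = 30
  Event 6 (sale 2): sell min(2,5)=2. stock: 5 - 2 = 3. total_sold = 32
  Event 7 (adjust +4): 3 + 4 = 7
  Event 8 (restock 24): 7 + 24 = 31
  Event 9 (return 2): 31 + 2 = 33
Final: stock = 33, total_sold = 32

Answer: 33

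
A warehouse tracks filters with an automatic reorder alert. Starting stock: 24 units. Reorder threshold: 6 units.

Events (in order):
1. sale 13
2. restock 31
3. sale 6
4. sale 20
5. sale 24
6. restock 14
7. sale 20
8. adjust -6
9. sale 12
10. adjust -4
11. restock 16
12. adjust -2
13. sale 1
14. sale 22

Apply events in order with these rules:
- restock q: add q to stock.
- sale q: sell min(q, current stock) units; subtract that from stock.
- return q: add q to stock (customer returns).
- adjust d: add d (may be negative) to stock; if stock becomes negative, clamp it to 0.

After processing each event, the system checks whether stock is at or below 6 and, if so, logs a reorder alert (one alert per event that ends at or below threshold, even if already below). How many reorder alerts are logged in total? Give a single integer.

Processing events:
Start: stock = 24
  Event 1 (sale 13): sell min(13,24)=13. stock: 24 - 13 = 11. total_sold = 13
  Event 2 (restock 31): 11 + 31 = 42
  Event 3 (sale 6): sell min(6,42)=6. stock: 42 - 6 = 36. total_sold = 19
  Event 4 (sale 20): sell min(20,36)=20. stock: 36 - 20 = 16. total_sold = 39
  Event 5 (sale 24): sell min(24,16)=16. stock: 16 - 16 = 0. total_sold = 55
  Event 6 (restock 14): 0 + 14 = 14
  Event 7 (sale 20): sell min(20,14)=14. stock: 14 - 14 = 0. total_sold = 69
  Event 8 (adjust -6): 0 + -6 = 0 (clamped to 0)
  Event 9 (sale 12): sell min(12,0)=0. stock: 0 - 0 = 0. total_sold = 69
  Event 10 (adjust -4): 0 + -4 = 0 (clamped to 0)
  Event 11 (restock 16): 0 + 16 = 16
  Event 12 (adjust -2): 16 + -2 = 14
  Event 13 (sale 1): sell min(1,14)=1. stock: 14 - 1 = 13. total_sold = 70
  Event 14 (sale 22): sell min(22,13)=13. stock: 13 - 13 = 0. total_sold = 83
Final: stock = 0, total_sold = 83

Checking against threshold 6:
  After event 1: stock=11 > 6
  After event 2: stock=42 > 6
  After event 3: stock=36 > 6
  After event 4: stock=16 > 6
  After event 5: stock=0 <= 6 -> ALERT
  After event 6: stock=14 > 6
  After event 7: stock=0 <= 6 -> ALERT
  After event 8: stock=0 <= 6 -> ALERT
  After event 9: stock=0 <= 6 -> ALERT
  After event 10: stock=0 <= 6 -> ALERT
  After event 11: stock=16 > 6
  After event 12: stock=14 > 6
  After event 13: stock=13 > 6
  After event 14: stock=0 <= 6 -> ALERT
Alert events: [5, 7, 8, 9, 10, 14]. Count = 6

Answer: 6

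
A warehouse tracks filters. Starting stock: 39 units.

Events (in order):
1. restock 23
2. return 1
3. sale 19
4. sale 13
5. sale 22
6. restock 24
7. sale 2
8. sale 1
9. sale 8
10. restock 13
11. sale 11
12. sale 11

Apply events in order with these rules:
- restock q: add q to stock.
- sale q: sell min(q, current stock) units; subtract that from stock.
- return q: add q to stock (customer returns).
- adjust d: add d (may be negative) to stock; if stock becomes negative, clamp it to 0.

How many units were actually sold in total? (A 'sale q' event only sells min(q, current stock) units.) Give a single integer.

Processing events:
Start: stock = 39
  Event 1 (restock 23): 39 + 23 = 62
  Event 2 (return 1): 62 + 1 = 63
  Event 3 (sale 19): sell min(19,63)=19. stock: 63 - 19 = 44. total_sold = 19
  Event 4 (sale 13): sell min(13,44)=13. stock: 44 - 13 = 31. total_sold = 32
  Event 5 (sale 22): sell min(22,31)=22. stock: 31 - 22 = 9. total_sold = 54
  Event 6 (restock 24): 9 + 24 = 33
  Event 7 (sale 2): sell min(2,33)=2. stock: 33 - 2 = 31. total_sold = 56
  Event 8 (sale 1): sell min(1,31)=1. stock: 31 - 1 = 30. total_sold = 57
  Event 9 (sale 8): sell min(8,30)=8. stock: 30 - 8 = 22. total_sold = 65
  Event 10 (restock 13): 22 + 13 = 35
  Event 11 (sale 11): sell min(11,35)=11. stock: 35 - 11 = 24. total_sold = 76
  Event 12 (sale 11): sell min(11,24)=11. stock: 24 - 11 = 13. total_sold = 87
Final: stock = 13, total_sold = 87

Answer: 87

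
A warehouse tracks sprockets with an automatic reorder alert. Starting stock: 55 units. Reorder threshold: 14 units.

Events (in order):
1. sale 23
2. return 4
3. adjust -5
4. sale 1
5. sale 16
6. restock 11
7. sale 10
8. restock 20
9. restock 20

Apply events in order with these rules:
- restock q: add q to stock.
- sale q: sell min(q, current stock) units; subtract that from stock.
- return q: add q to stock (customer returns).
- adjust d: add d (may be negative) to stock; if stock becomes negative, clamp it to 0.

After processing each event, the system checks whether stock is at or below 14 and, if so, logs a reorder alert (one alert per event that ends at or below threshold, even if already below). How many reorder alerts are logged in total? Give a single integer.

Processing events:
Start: stock = 55
  Event 1 (sale 23): sell min(23,55)=23. stock: 55 - 23 = 32. total_sold = 23
  Event 2 (return 4): 32 + 4 = 36
  Event 3 (adjust -5): 36 + -5 = 31
  Event 4 (sale 1): sell min(1,31)=1. stock: 31 - 1 = 30. total_sold = 24
  Event 5 (sale 16): sell min(16,30)=16. stock: 30 - 16 = 14. total_sold = 40
  Event 6 (restock 11): 14 + 11 = 25
  Event 7 (sale 10): sell min(10,25)=10. stock: 25 - 10 = 15. total_sold = 50
  Event 8 (restock 20): 15 + 20 = 35
  Event 9 (restock 20): 35 + 20 = 55
Final: stock = 55, total_sold = 50

Checking against threshold 14:
  After event 1: stock=32 > 14
  After event 2: stock=36 > 14
  After event 3: stock=31 > 14
  After event 4: stock=30 > 14
  After event 5: stock=14 <= 14 -> ALERT
  After event 6: stock=25 > 14
  After event 7: stock=15 > 14
  After event 8: stock=35 > 14
  After event 9: stock=55 > 14
Alert events: [5]. Count = 1

Answer: 1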